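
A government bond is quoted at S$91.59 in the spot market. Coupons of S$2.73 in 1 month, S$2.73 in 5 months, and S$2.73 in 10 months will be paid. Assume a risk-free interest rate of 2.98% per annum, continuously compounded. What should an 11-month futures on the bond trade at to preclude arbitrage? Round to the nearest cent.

PV(coupons) I = 2.73·e^(−0.0298·1/12) + 2.73·e^(−0.0298·5/12) + 2.73·e^(−0.0298·10/12)
I = 2.7232 + 2.6963 + 2.6630 = 8.0825
F = (S − I)·e^(rT) = (91.59 − 8.0825) · e^(0.0298·11/12)
= 83.5075 · e^0.027317 = 83.5075 × 1.027694 = S$85.82

S$85.82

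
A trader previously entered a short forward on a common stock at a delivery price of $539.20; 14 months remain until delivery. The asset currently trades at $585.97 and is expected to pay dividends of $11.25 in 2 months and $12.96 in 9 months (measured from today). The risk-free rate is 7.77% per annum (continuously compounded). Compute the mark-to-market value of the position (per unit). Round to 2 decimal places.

-$70.17

PV(remaining dividends) I = 11.25·e^(−0.0777·2/12) + 12.96·e^(−0.0777·9/12) = 23.3316
Current forward F = (S − I)·e^(rT) = (585.97 − 23.3316)·e^(0.0777·14/12) = 562.6384 × 1.094886 = 616.0249
Value (long) = (F − K)·e^(−rT) = (616.0249 − 539.20) × 0.913337 = 70.1670
Short position value = −(long value) = -$70.17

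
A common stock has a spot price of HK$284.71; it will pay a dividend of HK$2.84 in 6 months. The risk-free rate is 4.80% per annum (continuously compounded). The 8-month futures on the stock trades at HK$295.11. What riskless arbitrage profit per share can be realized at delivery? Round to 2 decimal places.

HK$4.00 per share

PV(dividends) I = 2.84·e^(−0.0480·6/12) = 2.7727
Fair futures F* = (S − I)·e^(rT) = (284.71 − 2.7727)·e^0.032000 = 281.9373 × 1.032518 = 291.1053
Market HK$295.11 > fair 291.1053: forward overpriced → cash-and-carry (borrow at r, buy the stock and collect the dividends, short the forward).
Profit at T = |F_mkt − F*| = |295.11 − 291.1053| = HK$4.00 per share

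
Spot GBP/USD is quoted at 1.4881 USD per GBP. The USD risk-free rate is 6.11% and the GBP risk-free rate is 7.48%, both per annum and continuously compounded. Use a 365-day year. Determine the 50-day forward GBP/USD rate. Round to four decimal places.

F = S·e^((r_USD − r_GBP)T) = 1.4881 · e^((0.0611 − 0.0748) × 50/365)
= 1.4881 · e^-0.001877 = 1.4881 × 0.998125
F = 1.4853 USD per GBP

1.4853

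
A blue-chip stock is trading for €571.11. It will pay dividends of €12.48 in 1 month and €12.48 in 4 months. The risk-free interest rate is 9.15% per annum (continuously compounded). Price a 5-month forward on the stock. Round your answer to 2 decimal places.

PV(dividends) I = 12.48·e^(−0.0915·1/12) + 12.48·e^(−0.0915·4/12)
I = 12.3852 + 12.1051 = 24.4903
F = (S − I)·e^(rT) = (571.11 − 24.4903) · e^(0.0915·5/12)
= 546.6197 · e^0.038125 = 546.6197 × 1.038861 = €567.86

€567.86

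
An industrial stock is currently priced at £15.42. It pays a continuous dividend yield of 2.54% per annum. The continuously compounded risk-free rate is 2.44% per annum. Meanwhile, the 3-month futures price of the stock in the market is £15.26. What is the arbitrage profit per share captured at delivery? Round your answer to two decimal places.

Fair futures: F* = S·e^(carry·T), with carry = (r − q) = 0.0244 − 0.0254 = -0.0010
F* = 15.42 · e^(-0.0010 × 3/12) = 15.42 · e^-0.000250 = 15.42 × 0.999750 = £15.4161
Market £15.26 < fair £15.4161: forward underpriced → reverse cash-and-carry (short spot, go long the forward).
At maturity, profit = |F_mkt − F*| = |15.26 − 15.4161| = £0.16 per share

£0.16 per share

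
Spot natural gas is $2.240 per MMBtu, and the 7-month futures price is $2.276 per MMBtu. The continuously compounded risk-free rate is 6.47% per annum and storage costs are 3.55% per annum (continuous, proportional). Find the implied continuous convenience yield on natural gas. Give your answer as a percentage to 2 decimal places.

7.29%

F = S·e^((r+u−y)T) ⇒ (r+u−y) = ln(F/S)/T
ln(2.276/2.240) = 0.015944; /T ⇒ 0.027333
y = r + u − ln(F/S)/T = 0.0647 + 0.0355 − 0.027333 = 0.072867
y = 7.29%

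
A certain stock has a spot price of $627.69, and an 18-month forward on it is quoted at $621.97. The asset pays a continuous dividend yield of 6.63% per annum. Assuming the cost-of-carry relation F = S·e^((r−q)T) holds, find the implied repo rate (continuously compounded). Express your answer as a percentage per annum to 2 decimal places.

6.02%

From F = S·e^((r−q)T): (r − q) = ln(F/S)/T
ln(621.97/627.69) = ln(0.990887) = -0.009155
(r − q) = -0.009155 / (18/12) = -0.006103
r = ln(F/S)/T + q = -0.006103 + 0.0663 = 0.060197
r = 6.02%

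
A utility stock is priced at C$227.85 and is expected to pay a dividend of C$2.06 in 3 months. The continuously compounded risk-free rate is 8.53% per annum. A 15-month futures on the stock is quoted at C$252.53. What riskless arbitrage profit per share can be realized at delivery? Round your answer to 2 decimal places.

PV(dividends) I = 2.06·e^(−0.0853·3/12) = 2.0165
Fair futures F* = (S − I)·e^(rT) = (227.85 − 2.0165)·e^0.106625 = 225.8335 × 1.112517 = 251.2436
Market C$252.53 > fair 251.2436: forward overpriced → cash-and-carry (borrow at r, buy the stock and collect the dividends, short the forward).
Profit at T = |F_mkt − F*| = |252.53 − 251.2436| = C$1.29 per share

C$1.29 per share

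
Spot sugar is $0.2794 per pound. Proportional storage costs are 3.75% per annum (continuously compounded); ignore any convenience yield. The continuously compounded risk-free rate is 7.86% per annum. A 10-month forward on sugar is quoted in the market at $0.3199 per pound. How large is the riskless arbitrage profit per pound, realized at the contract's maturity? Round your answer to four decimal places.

$0.0121 per pound

Fair forward: F* = S·e^(carry·T), with carry = (r + u) = 0.0786 + 0.0375 = 0.1161
F* = 0.2794 · e^(0.1161 × 10/12) = 0.2794 · e^0.096750 = 0.2794 × 1.101585 = $0.3078
Market $0.3199 > fair $0.3078: forward overpriced → cash-and-carry (buy spot, short the forward).
At maturity, profit = |F_mkt − F*| = |0.3199 − 0.3078| = $0.0121 per pound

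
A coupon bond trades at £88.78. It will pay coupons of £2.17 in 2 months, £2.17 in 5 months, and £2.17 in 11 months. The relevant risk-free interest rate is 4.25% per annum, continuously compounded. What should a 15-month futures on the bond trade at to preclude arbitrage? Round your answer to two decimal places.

£86.90

PV(coupons) I = 2.17·e^(−0.0425·2/12) + 2.17·e^(−0.0425·5/12) + 2.17·e^(−0.0425·11/12)
I = 2.1547 + 2.1319 + 2.0871 = 6.3737
F = (S − I)·e^(rT) = (88.78 − 6.3737) · e^(0.0425·15/12)
= 82.4063 · e^0.053125 = 82.4063 × 1.054561 = £86.90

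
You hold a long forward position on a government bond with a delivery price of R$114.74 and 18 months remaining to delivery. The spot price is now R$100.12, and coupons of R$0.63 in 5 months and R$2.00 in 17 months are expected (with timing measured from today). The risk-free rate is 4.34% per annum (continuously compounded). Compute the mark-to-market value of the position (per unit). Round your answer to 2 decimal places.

PV(remaining coupons) I = 0.63·e^(−0.0434·5/12) + 2.00·e^(−0.0434·17/12) = 2.4994
Current forward F = (S − I)·e^(rT) = (100.12 − 2.4994)·e^(0.0434·18/12) = 97.6206 × 1.067266 = 104.1871
Value (long) = (F − K)·e^(−rT) = (104.1871 − 114.74) × 0.936974 = -9.8878
Value = -R$9.89

-R$9.89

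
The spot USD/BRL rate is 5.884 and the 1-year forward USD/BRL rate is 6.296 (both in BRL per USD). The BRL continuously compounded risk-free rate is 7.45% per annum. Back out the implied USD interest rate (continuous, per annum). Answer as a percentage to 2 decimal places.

F = S·e^((r_BRL − r_USD)T) ⇒ r_USD = r_BRL − ln(F/S)/T
ln(6.296/5.884) = 0.067678; /(12/12) = 0.067678
r_USD = 0.0745 − 0.067678 = 0.006822
r_USD = 0.68%

0.68%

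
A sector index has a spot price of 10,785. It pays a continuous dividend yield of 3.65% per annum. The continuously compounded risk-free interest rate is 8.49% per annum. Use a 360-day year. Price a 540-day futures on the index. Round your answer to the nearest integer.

F = S·e^((r − q)T) = 10785 · e^((0.0849 − 0.0365) × 540/360)
= 10785 · e^0.072600 = 10785 × 1.075300
F = 11,597

11,597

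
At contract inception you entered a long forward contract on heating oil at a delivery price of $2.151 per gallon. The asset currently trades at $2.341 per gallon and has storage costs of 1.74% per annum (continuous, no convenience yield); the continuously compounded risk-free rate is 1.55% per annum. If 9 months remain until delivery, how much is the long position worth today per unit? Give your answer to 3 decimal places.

$0.246 per gallon

Current fair forward for the remaining 9 months: F = S·e^((r + u)·T), (r + u) = 0.0155 + 0.0174 = 0.0329
F = 2.341 · e^(0.0329 × 9/12) = 2.341 × 1.024982 = 2.3995
Value of long forward = (F − K)·e^(−rT) = (2.3995 − 2.151) · e^(−0.0155·9/12)
= 0.2485 × 0.988442 = 0.246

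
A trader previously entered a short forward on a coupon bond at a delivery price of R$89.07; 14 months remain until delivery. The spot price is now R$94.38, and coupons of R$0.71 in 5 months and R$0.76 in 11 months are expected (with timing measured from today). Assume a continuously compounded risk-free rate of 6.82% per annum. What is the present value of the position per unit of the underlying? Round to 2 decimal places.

PV(remaining coupons) I = 0.71·e^(−0.0682·5/12) + 0.76·e^(−0.0682·11/12) = 1.4041
Current forward F = (S − I)·e^(rT) = (94.38 − 1.4041)·e^(0.0682·14/12) = 92.9759 × 1.082818 = 100.6760
Value (long) = (F − K)·e^(−rT) = (100.6760 − 89.07) × 0.923516 = 10.7183
Short position value = −(long value) = -R$10.72

-R$10.72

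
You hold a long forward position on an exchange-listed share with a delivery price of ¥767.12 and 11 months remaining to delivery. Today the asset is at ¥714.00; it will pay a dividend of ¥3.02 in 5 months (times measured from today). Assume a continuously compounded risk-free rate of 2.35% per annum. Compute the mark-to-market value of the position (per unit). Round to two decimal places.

-¥39.76

PV(remaining dividends) I = 3.02·e^(−0.0235·5/12) = 2.9906
Current forward F = (S − I)·e^(rT) = (714.00 − 2.9906)·e^(0.0235·11/12) = 711.0094 × 1.021775 = 726.4916
Value (long) = (F − K)·e^(−rT) = (726.4916 − 767.12) × 0.978689 = -39.7626
Value = -¥39.76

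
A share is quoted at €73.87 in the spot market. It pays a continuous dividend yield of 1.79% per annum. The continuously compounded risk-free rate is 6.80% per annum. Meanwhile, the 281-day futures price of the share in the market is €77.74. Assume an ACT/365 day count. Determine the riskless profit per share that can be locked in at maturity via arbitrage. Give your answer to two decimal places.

Fair futures: F* = S·e^(carry·T), with carry = (r − q) = 0.0680 − 0.0179 = 0.0501
F* = 73.87 · e^(0.0501 × 281/365) = 73.87 · e^0.038570 = 73.87 × 1.039323 = €76.7748
Market €77.74 > fair €76.7748: forward overpriced → cash-and-carry (buy spot, short the forward).
At maturity, profit = |F_mkt − F*| = |77.74 − 76.7748| = €0.97 per share

€0.97 per share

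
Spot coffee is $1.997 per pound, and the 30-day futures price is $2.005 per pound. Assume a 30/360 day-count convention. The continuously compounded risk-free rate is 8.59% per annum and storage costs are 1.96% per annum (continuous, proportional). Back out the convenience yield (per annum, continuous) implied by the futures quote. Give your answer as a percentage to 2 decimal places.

5.75%

F = S·e^((r+u−y)T) ⇒ (r+u−y) = ln(F/S)/T
ln(2.005/1.997) = 0.003998; /T ⇒ 0.047976
y = r + u − ln(F/S)/T = 0.0859 + 0.0196 − 0.047976 = 0.057524
y = 5.75%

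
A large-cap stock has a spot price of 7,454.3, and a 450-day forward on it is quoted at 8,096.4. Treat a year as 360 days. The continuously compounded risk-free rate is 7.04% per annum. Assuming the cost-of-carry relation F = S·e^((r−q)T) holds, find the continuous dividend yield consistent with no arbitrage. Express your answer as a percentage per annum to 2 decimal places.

0.43%

From F = S·e^((r−q)T): (r − q) = ln(F/S)/T
ln(8096.4/7454.3) = ln(1.086138) = 0.082628
(r − q) = 0.082628 / (450/360) = 0.066102
q = r − ln(F/S)/T = 0.0704 − 0.066102 = 0.004298
q = 0.43%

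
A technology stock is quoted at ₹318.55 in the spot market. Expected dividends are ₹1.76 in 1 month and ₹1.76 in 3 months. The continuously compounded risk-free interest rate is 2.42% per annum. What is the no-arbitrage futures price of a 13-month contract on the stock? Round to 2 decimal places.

₹323.41

PV(dividends) I = 1.76·e^(−0.0242·1/12) + 1.76·e^(−0.0242·3/12)
I = 1.7565 + 1.7494 = 3.5059
F = (S − I)·e^(rT) = (318.55 − 3.5059) · e^(0.0242·13/12)
= 315.0441 · e^0.026217 = 315.0441 × 1.026564 = ₹323.41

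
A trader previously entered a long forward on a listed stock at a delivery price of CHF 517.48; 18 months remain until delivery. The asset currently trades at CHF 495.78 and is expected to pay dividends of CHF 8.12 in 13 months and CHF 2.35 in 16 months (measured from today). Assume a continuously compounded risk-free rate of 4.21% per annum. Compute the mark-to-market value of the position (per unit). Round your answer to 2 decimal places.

-CHF 0.01

PV(remaining dividends) I = 8.12·e^(−0.0421·13/12) + 2.35·e^(−0.0421·16/12) = 9.9797
Current forward F = (S − I)·e^(rT) = (495.78 − 9.9797)·e^(0.0421·18/12) = 485.8003 × 1.065187 = 517.4682
Value (long) = (F − K)·e^(−rT) = (517.4682 − 517.48) × 0.938803 = -0.0111
Value = -CHF 0.01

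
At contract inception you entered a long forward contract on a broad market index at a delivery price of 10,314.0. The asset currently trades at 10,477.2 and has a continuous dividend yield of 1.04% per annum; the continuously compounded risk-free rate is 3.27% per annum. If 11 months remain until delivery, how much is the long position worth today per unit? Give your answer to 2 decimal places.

368.37

Current fair forward for the remaining 11 months: F = S·e^((r − q)·T), (r − q) = 0.0327 − 0.0104 = 0.0223
F = 10477.2 · e^(0.0223 × 11/12) = 10477.2 × 1.02065203 = 10693.5754
Value of long forward = (F − K)·e^(−rT) = (10693.5754 − 10314.0) · e^(−0.0327·11/12)
= 379.5754 × 0.97046979 = 368.37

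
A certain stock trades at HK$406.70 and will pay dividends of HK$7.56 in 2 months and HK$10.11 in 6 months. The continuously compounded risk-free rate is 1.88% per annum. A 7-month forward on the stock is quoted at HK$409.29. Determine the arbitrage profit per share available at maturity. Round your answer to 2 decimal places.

HK$15.85 per share

PV(dividends) I = 7.56·e^(−0.0188·2/12) + 10.11·e^(−0.0188·6/12) = 17.5518
Fair forward F* = (S − I)·e^(rT) = (406.70 − 17.5518)·e^0.010967 = 389.1482 × 1.011027 = 393.4393
Market HK$409.29 > fair 393.4393: forward overpriced → cash-and-carry (borrow at r, buy the stock and collect the dividends, short the forward).
Profit at T = |F_mkt − F*| = |409.29 − 393.4393| = HK$15.85 per share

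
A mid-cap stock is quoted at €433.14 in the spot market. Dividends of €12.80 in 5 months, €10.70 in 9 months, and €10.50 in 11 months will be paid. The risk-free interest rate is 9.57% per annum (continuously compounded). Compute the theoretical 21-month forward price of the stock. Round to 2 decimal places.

PV(dividends) I = 12.80·e^(−0.0957·5/12) + 10.70·e^(−0.0957·9/12) + 10.50·e^(−0.0957·11/12)
I = 12.2996 + 9.9589 + 9.6181 = 31.8766
F = (S − I)·e^(rT) = (433.14 − 31.8766) · e^(0.0957·21/12)
= 401.2634 · e^0.167475 = 401.2634 × 1.182316 = €474.42

€474.42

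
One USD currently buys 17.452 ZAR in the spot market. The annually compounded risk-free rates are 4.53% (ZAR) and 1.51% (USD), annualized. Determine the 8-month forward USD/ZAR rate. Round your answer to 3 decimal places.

By covered interest parity, F = S · (1+r_ZAR)^T / (1+r_USD)^T
= 17.452 × 1.029976 / 1.010042 = 17.452 × 1.019736
F = 17.796 ZAR per USD

17.796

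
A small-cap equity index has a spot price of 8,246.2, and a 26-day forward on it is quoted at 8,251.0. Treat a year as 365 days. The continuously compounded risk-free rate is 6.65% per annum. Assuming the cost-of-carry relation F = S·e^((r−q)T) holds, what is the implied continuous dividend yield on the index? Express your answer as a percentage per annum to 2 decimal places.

From F = S·e^((r−q)T): (r − q) = ln(F/S)/T
ln(8251.0/8246.2) = ln(1.000582) = 0.000582
(r − q) = 0.000582 / (26/365) = 0.008170
q = r − ln(F/S)/T = 0.0665 − 0.008170 = 0.058330
q = 5.83%

5.83%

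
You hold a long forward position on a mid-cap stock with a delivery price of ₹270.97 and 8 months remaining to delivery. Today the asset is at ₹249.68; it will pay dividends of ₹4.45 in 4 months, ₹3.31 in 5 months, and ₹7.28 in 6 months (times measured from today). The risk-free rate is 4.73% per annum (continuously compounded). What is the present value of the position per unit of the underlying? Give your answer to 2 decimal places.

-₹27.61

PV(remaining dividends) I = 4.45·e^(−0.0473·4/12) + 3.31·e^(−0.0473·5/12) + 7.28·e^(−0.0473·6/12) = 14.7356
Current forward F = (S − I)·e^(rT) = (249.68 − 14.7356)·e^(0.0473·8/12) = 234.9444 × 1.032036 = 242.4711
Value (long) = (F − K)·e^(−rT) = (242.4711 − 270.97) × 0.968959 = -27.6143
Value = -₹27.61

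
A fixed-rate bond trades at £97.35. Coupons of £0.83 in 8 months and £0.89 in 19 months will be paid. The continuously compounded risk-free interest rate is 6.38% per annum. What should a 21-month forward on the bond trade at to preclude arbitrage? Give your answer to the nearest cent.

£107.06

PV(coupons) I = 0.83·e^(−0.0638·8/12) + 0.89·e^(−0.0638·19/12)
I = 0.7954 + 0.8045 = 1.5999
F = (S − I)·e^(rT) = (97.35 − 1.5999) · e^(0.0638·21/12)
= 95.7501 · e^0.111650 = 95.7501 × 1.118121 = £107.06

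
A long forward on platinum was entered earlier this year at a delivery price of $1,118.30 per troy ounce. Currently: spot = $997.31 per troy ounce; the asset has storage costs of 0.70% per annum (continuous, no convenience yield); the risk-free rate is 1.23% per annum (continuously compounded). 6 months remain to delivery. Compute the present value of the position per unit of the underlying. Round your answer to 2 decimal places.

Current fair forward for the remaining 6 months: F = S·e^((r + u)·T), (r + u) = 0.0123 + 0.0070 = 0.0193
F = 997.31 · e^(0.0193 × 6/12) = 997.31 × 1.009697 = 1006.9809
Value of long forward = (F − K)·e^(−rT) = (1006.9809 − 1118.30) · e^(−0.0123·6/12)
= -111.3191 × 0.993869 = -110.64

-$110.64 per troy ounce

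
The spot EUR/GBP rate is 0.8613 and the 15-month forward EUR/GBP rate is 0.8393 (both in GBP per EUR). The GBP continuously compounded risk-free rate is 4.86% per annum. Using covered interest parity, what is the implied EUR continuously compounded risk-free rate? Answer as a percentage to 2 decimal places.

F = S·e^((r_GBP − r_EUR)T) ⇒ r_EUR = r_GBP − ln(F/S)/T
ln(0.8393/0.8613) = -0.025875; /(15/12) = -0.020700
r_EUR = 0.0486 + 0.020700 = 0.069300
r_EUR = 6.93%

6.93%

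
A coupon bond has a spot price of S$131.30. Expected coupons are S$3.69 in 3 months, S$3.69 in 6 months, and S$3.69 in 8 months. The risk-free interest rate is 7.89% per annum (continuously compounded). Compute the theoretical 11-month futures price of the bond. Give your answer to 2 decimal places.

PV(coupons) I = 3.69·e^(−0.0789·3/12) + 3.69·e^(−0.0789·6/12) + 3.69·e^(−0.0789·8/12)
I = 3.6179 + 3.5473 + 3.5009 = 10.6661
F = (S − I)·e^(rT) = (131.30 − 10.6661) · e^(0.0789·11/12)
= 120.6339 · e^0.072325 = 120.6339 × 1.075005 = S$129.68

S$129.68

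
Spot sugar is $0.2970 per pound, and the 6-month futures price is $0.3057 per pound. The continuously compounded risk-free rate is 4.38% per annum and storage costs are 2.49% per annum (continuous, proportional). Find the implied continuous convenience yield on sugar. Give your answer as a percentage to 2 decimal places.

1.10%

F = S·e^((r+u−y)T) ⇒ (r+u−y) = ln(F/S)/T
ln(0.3057/0.2970) = 0.028872; /T ⇒ 0.057744
y = r + u − ln(F/S)/T = 0.0438 + 0.0249 − 0.057744 = 0.010956
y = 1.10%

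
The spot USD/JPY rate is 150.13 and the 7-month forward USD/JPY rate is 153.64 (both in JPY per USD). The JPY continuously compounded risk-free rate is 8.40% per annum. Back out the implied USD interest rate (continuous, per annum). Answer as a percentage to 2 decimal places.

4.44%

F = S·e^((r_JPY − r_USD)T) ⇒ r_USD = r_JPY − ln(F/S)/T
ln(153.64/150.13) = 0.023111; /(7/12) = 0.039619
r_USD = 0.0840 − 0.039619 = 0.044381
r_USD = 4.44%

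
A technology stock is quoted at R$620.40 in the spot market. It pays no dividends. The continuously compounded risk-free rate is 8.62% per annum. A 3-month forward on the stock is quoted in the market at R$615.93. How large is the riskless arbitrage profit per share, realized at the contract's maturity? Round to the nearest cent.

R$17.98 per share

Fair forward: F* = S·e^(carry·T), with carry = r = 0.0862
F* = 620.40 · e^(0.0862 × 3/12) = 620.40 · e^0.021550 = 620.40 × 1.021784 = R$633.9148
Market R$615.93 < fair R$633.9148: forward underpriced → reverse cash-and-carry (short spot, go long the forward).
At maturity, profit = |F_mkt − F*| = |615.93 − 633.9148| = R$17.98 per share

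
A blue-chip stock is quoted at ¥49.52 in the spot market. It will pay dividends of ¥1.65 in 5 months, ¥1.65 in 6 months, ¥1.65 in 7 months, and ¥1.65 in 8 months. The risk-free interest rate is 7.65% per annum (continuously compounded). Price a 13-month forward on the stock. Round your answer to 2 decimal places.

PV(dividends) I = 1.65·e^(−0.0765·5/12) + 1.65·e^(−0.0765·6/12) + 1.65·e^(−0.0765·7/12) + 1.65·e^(−0.0765·8/12)
I = 1.5982 + 1.5881 + 1.5780 + 1.5680 = 6.3323
F = (S − I)·e^(rT) = (49.52 − 6.3323) · e^(0.0765·13/12)
= 43.1877 · e^0.082875 = 43.1877 × 1.086406 = ¥46.92

¥46.92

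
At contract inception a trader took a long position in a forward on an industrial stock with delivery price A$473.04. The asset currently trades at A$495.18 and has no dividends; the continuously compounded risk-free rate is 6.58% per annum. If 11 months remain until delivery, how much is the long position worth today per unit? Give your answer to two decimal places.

A$49.83

Current fair forward for the remaining 11 months: F = S·e^(r·T), r = 0.0658
F = 495.18 · e^(0.0658 × 11/12) = 495.18 × 1.062173 = 525.9668
Value of long forward = (F − K)·e^(−rT) = (525.9668 − 473.04) · e^(−0.0658·11/12)
= 52.9268 × 0.941466 = 49.83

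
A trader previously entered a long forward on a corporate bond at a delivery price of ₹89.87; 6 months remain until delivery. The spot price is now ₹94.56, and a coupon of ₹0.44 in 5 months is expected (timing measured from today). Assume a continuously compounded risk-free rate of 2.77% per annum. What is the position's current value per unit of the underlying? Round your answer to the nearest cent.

PV(remaining coupons) I = 0.44·e^(−0.0277·5/12) = 0.4350
Current forward F = (S − I)·e^(rT) = (94.56 − 0.4350)·e^(0.0277·6/12) = 94.1250 × 1.013946 = 95.4377
Value (long) = (F − K)·e^(−rT) = (95.4377 − 89.87) × 0.986245 = 5.4911
Value = ₹5.49

₹5.49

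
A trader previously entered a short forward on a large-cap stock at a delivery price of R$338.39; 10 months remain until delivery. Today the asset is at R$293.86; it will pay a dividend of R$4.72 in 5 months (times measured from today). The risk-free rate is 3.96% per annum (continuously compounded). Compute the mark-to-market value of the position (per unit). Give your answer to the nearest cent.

PV(remaining dividends) I = 4.72·e^(−0.0396·5/12) = 4.6428
Current forward F = (S − I)·e^(rT) = (293.86 − 4.6428)·e^(0.0396·10/12) = 289.2172 × 1.033551 = 298.9207
Value (long) = (F − K)·e^(−rT) = (298.9207 − 338.39) × 0.967539 = -38.1881
Short position value = −(long value) = R$38.19

R$38.19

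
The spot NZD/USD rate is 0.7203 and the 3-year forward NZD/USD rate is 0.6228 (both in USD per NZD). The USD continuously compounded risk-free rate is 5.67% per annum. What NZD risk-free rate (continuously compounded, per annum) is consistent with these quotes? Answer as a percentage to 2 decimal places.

F = S·e^((r_USD − r_NZD)T) ⇒ r_NZD = r_USD − ln(F/S)/T
ln(0.6228/0.7203) = -0.145442; /(3) = -0.048481
r_NZD = 0.0567 + 0.048481 = 0.105181
r_NZD = 10.52%

10.52%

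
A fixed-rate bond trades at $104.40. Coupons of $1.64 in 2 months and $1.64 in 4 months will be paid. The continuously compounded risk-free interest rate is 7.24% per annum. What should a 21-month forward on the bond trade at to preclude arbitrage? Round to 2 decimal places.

$114.85

PV(coupons) I = 1.64·e^(−0.0724·2/12) + 1.64·e^(−0.0724·4/12)
I = 1.6203 + 1.6009 = 3.2212
F = (S − I)·e^(rT) = (104.40 − 3.2212) · e^(0.0724·21/12)
= 101.1788 · e^0.126700 = 101.1788 × 1.135076 = $114.85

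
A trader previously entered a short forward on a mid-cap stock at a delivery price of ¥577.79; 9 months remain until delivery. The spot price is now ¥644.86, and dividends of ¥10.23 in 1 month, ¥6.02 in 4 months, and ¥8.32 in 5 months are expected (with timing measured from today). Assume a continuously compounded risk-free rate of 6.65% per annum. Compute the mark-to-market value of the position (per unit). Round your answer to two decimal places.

PV(remaining dividends) I = 10.23·e^(−0.0665·1/12) + 6.02·e^(−0.0665·4/12) + 8.32·e^(−0.0665·5/12) = 24.1541
Current forward F = (S − I)·e^(rT) = (644.86 − 24.1541)·e^(0.0665·9/12) = 620.7059 × 1.051140 = 652.4488
Value (long) = (F − K)·e^(−rT) = (652.4488 − 577.79) × 0.951348 = 71.0265
Short position value = −(long value) = -¥71.03

-¥71.03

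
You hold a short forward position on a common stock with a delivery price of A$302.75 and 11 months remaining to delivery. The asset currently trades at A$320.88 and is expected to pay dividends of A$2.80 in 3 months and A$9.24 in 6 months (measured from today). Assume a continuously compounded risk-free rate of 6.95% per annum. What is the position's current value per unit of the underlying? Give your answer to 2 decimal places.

PV(remaining dividends) I = 2.80·e^(−0.0695·3/12) + 9.24·e^(−0.0695·6/12) = 11.6762
Current forward F = (S − I)·e^(rT) = (320.88 − 11.6762)·e^(0.0695·11/12) = 309.2038 × 1.065782 = 329.5438
Value (long) = (F − K)·e^(−rT) = (329.5438 − 302.75) × 0.938279 = 25.1401
Short position value = −(long value) = -A$25.14

-A$25.14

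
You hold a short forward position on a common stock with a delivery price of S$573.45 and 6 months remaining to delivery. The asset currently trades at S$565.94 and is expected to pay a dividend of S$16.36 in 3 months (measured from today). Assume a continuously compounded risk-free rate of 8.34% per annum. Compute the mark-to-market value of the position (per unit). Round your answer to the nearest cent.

PV(remaining dividends) I = 16.36·e^(−0.0834·3/12) = 16.0224
Current forward F = (S − I)·e^(rT) = (565.94 − 16.0224)·e^(0.0834·6/12) = 549.9176 × 1.042582 = 573.3342
Value (long) = (F − K)·e^(−rT) = (573.3342 − 573.45) × 0.959157 = -0.1111
Short position value = −(long value) = S$0.11

S$0.11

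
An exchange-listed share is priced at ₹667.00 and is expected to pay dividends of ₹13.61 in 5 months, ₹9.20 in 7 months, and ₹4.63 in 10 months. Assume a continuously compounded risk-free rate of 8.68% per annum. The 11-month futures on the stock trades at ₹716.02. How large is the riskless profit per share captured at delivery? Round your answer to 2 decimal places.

PV(dividends) I = 13.61·e^(−0.0868·5/12) + 9.20·e^(−0.0868·7/12) + 4.63·e^(−0.0868·10/12) = 26.1793
Fair futures F* = (S − I)·e^(rT) = (667.00 − 26.1793)·e^0.079567 = 640.8207 × 1.082818 = 693.8922
Market ₹716.02 > fair 693.8922: forward overpriced → cash-and-carry (borrow at r, buy the stock and collect the dividends, short the forward).
Profit at T = |F_mkt − F*| = |716.02 − 693.8922| = ₹22.13 per share

₹22.13 per share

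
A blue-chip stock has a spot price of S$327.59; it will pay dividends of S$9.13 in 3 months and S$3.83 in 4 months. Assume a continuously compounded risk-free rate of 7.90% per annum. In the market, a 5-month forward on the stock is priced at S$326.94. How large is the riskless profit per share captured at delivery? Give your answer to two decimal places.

PV(dividends) I = 9.13·e^(−0.0790·3/12) + 3.83·e^(−0.0790·4/12) = 12.6819
Fair forward F* = (S − I)·e^(rT) = (327.59 − 12.6819)·e^0.032917 = 314.9081 × 1.033465 = 325.4465
Market S$326.94 > fair 325.4465: forward overpriced → cash-and-carry (borrow at r, buy the stock and collect the dividends, short the forward).
Profit at T = |F_mkt − F*| = |326.94 − 325.4465| = S$1.49 per share

S$1.49 per share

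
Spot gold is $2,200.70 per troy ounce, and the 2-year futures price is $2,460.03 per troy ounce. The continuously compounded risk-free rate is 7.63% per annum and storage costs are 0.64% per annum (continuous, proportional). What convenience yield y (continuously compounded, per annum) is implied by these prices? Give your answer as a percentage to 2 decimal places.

F = S·e^((r+u−y)T) ⇒ (r+u−y) = ln(F/S)/T
ln(2460.03/2200.70) = 0.111398; /T ⇒ 0.055699
y = r + u − ln(F/S)/T = 0.0763 + 0.0064 − 0.055699 = 0.027001
y = 2.70%

2.70%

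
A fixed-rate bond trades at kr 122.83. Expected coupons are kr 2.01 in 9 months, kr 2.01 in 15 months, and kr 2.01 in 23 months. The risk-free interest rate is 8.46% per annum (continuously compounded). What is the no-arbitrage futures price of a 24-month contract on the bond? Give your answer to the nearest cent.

kr 139.07

PV(coupons) I = 2.01·e^(−0.0846·9/12) + 2.01·e^(−0.0846·15/12) + 2.01·e^(−0.0846·23/12)
I = 1.8864 + 1.8083 + 1.7091 = 5.4038
F = (S − I)·e^(rT) = (122.83 − 5.4038) · e^(0.0846·24/12)
= 117.4262 · e^0.169200 = 117.4262 × 1.184357 = kr 139.07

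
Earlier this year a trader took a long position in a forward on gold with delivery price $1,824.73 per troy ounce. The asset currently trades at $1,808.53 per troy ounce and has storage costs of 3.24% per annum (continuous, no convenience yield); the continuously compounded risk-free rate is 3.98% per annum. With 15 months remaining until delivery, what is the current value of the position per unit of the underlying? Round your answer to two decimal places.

Current fair forward for the remaining 15 months: F = S·e^((r + u)·T), (r + u) = 0.0398 + 0.0324 = 0.0722
F = 1808.53 · e^(0.0722 × 15/12) = 1808.53 × 1.09444786 = 1979.3418
Value of long forward = (F − K)·e^(−rT) = (1979.3418 − 1824.73) · e^(−0.0398·15/12)
= 154.6118 × 0.95146726 = 147.11

$147.11 per troy ounce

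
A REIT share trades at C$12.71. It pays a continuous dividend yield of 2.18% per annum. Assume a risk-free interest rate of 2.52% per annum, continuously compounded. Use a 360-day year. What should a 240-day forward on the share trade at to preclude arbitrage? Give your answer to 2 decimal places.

F = S·e^((r − q)T) = 12.71 · e^((0.0252 − 0.0218) × 240/360)
= 12.71 · e^0.002267 = 12.71 × 1.002270
F = C$12.74

C$12.74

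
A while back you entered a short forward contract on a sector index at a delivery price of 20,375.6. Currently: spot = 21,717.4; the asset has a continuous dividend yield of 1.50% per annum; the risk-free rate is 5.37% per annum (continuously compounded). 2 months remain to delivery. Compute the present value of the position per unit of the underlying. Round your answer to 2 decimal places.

Current fair forward for the remaining 2 months: F = S·e^((r − q)·T), (r − q) = 0.0537 − 0.0150 = 0.0387
F = 21717.4 · e^(0.0387 × 2/12) = 21717.4 × 1.00647085 = 21857.9300
Value of long forward = (F − K)·e^(−rT) = (21857.9300 − 20375.6) · e^(−0.0537·2/12)
= 1482.3300 × 0.99108993 = 1469.12
Short position value = −(long value) = -1469.12

-1469.12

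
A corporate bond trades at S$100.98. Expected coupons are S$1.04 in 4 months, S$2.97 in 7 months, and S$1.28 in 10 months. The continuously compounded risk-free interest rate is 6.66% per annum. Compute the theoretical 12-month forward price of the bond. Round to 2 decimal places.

PV(coupons) I = 1.04·e^(−0.0666·4/12) + 2.97·e^(−0.0666·7/12) + 1.28·e^(−0.0666·10/12)
I = 1.0172 + 2.8568 + 1.2109 = 5.0849
F = (S − I)·e^(rT) = (100.98 − 5.0849) · e^(0.0666·12/12)
= 95.8951 · e^0.066600 = 95.8951 × 1.068868 = S$102.50

S$102.50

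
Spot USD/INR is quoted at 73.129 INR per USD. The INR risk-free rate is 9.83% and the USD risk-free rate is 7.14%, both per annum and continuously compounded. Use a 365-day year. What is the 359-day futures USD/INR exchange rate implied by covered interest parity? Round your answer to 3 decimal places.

F = S·e^((r_INR − r_USD)T) = 73.129 · e^((0.0983 − 0.0714) × 359/365)
= 73.129 · e^0.026458 = 73.129 × 1.026811
F = 75.090 INR per USD

75.090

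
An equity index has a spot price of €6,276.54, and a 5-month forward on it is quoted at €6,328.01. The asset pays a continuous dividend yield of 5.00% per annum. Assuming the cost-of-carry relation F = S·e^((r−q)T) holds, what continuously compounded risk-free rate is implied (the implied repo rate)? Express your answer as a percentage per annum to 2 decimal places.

6.96%

From F = S·e^((r−q)T): (r − q) = ln(F/S)/T
ln(6328.01/6276.54) = ln(1.008200) = 0.008167
(r − q) = 0.008167 / (5/12) = 0.019601
r = ln(F/S)/T + q = 0.019601 + 0.0500 = 0.069601
r = 6.96%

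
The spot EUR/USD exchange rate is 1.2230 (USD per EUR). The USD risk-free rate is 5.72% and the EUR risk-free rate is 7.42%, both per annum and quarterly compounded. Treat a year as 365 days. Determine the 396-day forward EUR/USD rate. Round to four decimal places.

By covered interest parity, F = S · (1+r_USD/4)^(4T) / (1+r_EUR/4)^(4T)
= 1.2230 × 1.063557 / 1.083032 = 1.2230 × 0.982018
F = 1.2010 USD per EUR

1.2010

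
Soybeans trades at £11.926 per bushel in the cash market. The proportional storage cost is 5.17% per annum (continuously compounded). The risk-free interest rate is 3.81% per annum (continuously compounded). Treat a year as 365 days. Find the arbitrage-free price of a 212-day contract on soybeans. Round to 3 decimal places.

£12.565 per bushel

Net carry = r + u − y = 0.0381 + 0.0517 − 0.0000 = 0.0898
F = S·e^((r+u−y)T) = 11.926 · e^(0.0898 × 212/365) = 11.926 · e^0.052158
= 11.926 × 1.053542 = £12.565 per bushel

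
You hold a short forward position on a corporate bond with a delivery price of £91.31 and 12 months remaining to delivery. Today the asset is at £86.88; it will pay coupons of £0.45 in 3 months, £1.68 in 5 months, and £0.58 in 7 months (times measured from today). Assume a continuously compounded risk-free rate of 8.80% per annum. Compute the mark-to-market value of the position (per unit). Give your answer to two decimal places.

-£0.65

PV(remaining coupons) I = 0.45·e^(−0.0880·3/12) + 1.68·e^(−0.0880·5/12) + 0.58·e^(−0.0880·7/12) = 2.6107
Current forward F = (S − I)·e^(rT) = (86.88 − 2.6107)·e^(0.0880·12/12) = 84.2693 × 1.091988 = 92.0211
Value (long) = (F − K)·e^(−rT) = (92.0211 − 91.31) × 0.915761 = 0.6512
Short position value = −(long value) = -£0.65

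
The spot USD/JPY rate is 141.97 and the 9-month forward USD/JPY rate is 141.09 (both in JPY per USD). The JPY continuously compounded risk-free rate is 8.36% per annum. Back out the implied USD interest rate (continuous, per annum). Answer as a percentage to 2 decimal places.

F = S·e^((r_JPY − r_USD)T) ⇒ r_USD = r_JPY − ln(F/S)/T
ln(141.09/141.97) = -0.006218; /(9/12) = -0.008291
r_USD = 0.0836 + 0.008291 = 0.091891
r_USD = 9.19%

9.19%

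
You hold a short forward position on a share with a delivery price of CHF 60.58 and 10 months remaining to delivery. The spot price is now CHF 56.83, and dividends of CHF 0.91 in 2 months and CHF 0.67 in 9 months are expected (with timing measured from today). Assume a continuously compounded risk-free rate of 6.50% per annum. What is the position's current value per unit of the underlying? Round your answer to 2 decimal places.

CHF 2.09

PV(remaining dividends) I = 0.91·e^(−0.0650·2/12) + 0.67·e^(−0.0650·9/12) = 1.5383
Current forward F = (S − I)·e^(rT) = (56.83 − 1.5383)·e^(0.0650·10/12) = 55.2917 × 1.055661 = 58.3693
Value (long) = (F − K)·e^(−rT) = (58.3693 − 60.58) × 0.947274 = -2.0941
Short position value = −(long value) = CHF 2.09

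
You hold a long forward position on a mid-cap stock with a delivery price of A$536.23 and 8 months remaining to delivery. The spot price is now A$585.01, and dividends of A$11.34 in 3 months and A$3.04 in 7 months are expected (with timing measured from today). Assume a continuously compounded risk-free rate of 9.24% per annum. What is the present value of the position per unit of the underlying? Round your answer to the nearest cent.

A$66.85

PV(remaining dividends) I = 11.34·e^(−0.0924·3/12) + 3.04·e^(−0.0924·7/12) = 13.9615
Current forward F = (S − I)·e^(rT) = (585.01 − 13.9615)·e^(0.0924·8/12) = 571.0485 × 1.063537 = 607.3312
Value (long) = (F − K)·e^(−rT) = (607.3312 − 536.23) × 0.940259 = 66.8535
Value = A$66.85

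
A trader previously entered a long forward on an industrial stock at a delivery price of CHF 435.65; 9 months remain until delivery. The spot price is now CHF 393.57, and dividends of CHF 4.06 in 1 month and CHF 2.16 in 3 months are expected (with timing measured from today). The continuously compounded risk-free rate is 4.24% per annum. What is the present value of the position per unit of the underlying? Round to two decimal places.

-CHF 34.63

PV(remaining dividends) I = 4.06·e^(−0.0424·1/12) + 2.16·e^(−0.0424·3/12) = 6.1829
Current forward F = (S − I)·e^(rT) = (393.57 − 6.1829)·e^(0.0424·9/12) = 387.3871 × 1.032311 = 399.9040
Value (long) = (F − K)·e^(−rT) = (399.9040 − 435.65) × 0.968700 = -34.6272
Value = -CHF 34.63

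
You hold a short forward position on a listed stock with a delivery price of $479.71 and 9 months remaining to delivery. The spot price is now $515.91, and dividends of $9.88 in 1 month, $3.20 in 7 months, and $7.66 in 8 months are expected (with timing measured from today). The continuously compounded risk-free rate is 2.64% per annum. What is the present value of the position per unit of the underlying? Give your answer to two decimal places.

-$25.07

PV(remaining dividends) I = 9.88·e^(−0.0264·1/12) + 3.20·e^(−0.0264·7/12) + 7.66·e^(−0.0264·8/12) = 20.5357
Current forward F = (S − I)·e^(rT) = (515.91 − 20.5357)·e^(0.0264·9/12) = 495.3743 × 1.019997 = 505.2803
Value (long) = (F − K)·e^(−rT) = (505.2803 − 479.71) × 0.980395 = 25.0690
Short position value = −(long value) = -$25.07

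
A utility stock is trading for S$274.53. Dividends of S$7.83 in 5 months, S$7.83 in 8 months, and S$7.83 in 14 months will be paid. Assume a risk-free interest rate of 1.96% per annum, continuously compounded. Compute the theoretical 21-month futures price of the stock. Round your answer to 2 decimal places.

PV(dividends) I = 7.83·e^(−0.0196·5/12) + 7.83·e^(−0.0196·8/12) + 7.83·e^(−0.0196·14/12)
I = 7.7663 + 7.7284 + 7.6530 = 23.1477
F = (S − I)·e^(rT) = (274.53 − 23.1477) · e^(0.0196·21/12)
= 251.3823 · e^0.034300 = 251.3823 × 1.034895 = S$260.15

S$260.15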